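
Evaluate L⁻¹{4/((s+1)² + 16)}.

Form: b/((s-a)² + b²) → e^(at)sin(bt). With a=-1, b=4

Final answer: e^(-t)·sin(4t)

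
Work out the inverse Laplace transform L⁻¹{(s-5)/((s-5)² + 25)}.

Using frequency shift, L⁻¹{(s-5)/((s-5)² + 25)} = e^(5t)·cos(5t)

Final answer: e^(5t)·cos(5t)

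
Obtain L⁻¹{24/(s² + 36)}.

This is the form c·a/(s² + a²) with a = 6, c = 4. L⁻¹ = 4·sin(6t)

Final answer: 4·sin(6t)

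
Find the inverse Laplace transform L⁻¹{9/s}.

L⁻¹{c/s} = c, so L⁻¹{9/s} = 9

Final answer: 9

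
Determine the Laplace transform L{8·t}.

L{t^n} = n!/s^(n+1), so L{t} = 1/s^2. Then L{8·t} = 8·1/s^2 = 8/s^2

Final answer: 8/s^2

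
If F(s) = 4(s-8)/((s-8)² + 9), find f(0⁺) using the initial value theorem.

f(0⁺) = lim_{s→∞} sF(s) = lim_{s→∞} 4s(s-8)/((s-8)² + 9) = 4

Final answer: 4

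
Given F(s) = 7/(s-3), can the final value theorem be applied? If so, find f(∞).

sF(s) = 7s/(s-3) has a pole at s = 3 in the right half-plane. Theorem does NOT apply (unstable system; f(t) = 7·e^(3t) grows without bound).

Final answer: Not applicable (unstable)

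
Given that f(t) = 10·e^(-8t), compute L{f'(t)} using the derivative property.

f(0) = 10, F(s) = 10/(s+8). L{f'(t)} = s·F(s) - f(0) = 10s/(s+8) - 10 = (10s - 10(s+8))/(s+8) = -80/(s+8)

Final answer: -80/(s+8)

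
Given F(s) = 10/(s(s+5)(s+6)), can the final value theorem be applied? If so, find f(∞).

Poles of sF(s) = 10/((s+5)(s+6)) are at s = -5 and s = -6, both in the left half-plane. Theorem applies. f(∞) = lim_{s→0} sF(s) = 10/(5·6) = 1/3

Final answer: 1/3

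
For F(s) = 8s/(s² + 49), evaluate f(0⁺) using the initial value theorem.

f(0⁺) = lim_{s→∞} s·8s/(s² + 49) = lim_{s→∞} 8s²/(s² + 49) = 8

Final answer: 8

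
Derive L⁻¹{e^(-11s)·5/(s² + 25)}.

L⁻¹{5/(s² + 25)} = sin(5t). By the time shift theorem, L⁻¹{e^(-as)F(s)} = u(t-a)f(t-a) with a=11, so L⁻¹{e^(-11s)·5/(s² + 25)} = u(t-11)·sin(5(t-11))

Final answer: u(t-11)·sin(5(t-11))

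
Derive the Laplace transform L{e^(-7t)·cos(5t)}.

L{e^(at)·cos(ωt)} = (s-a)/((s-a)² + ω²), so L{e^(-7t)·cos(5t)} = (s+7)/((s+7)² + 25)

Final answer: (s+7)/((s+7)² + 25)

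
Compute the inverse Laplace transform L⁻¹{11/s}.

L⁻¹{c/s} = c, so L⁻¹{11/s} = 11

Final answer: 11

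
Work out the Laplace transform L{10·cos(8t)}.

L{cos(ωt)} = s/(s² + ω²), so L{cos(8t)} = s/(s² + 64). Then L{10·cos(8t)} = 10·s/(s² + 64) = 10s/(s² + 64)

Final answer: 10s/(s² + 64)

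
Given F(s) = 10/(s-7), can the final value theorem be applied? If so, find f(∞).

sF(s) = 10s/(s-7) has a pole at s = 7 in the right half-plane. Theorem does NOT apply (unstable system; f(t) = 10·e^(7t) grows without bound).

Final answer: Not applicable (unstable)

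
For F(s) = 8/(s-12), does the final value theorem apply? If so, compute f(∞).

sF(s) = 8s/(s-12) has a pole at s = 12 in the right half-plane. Theorem does NOT apply (unstable system; f(t) = 8·e^(12t) grows without bound).

Final answer: Not applicable (unstable)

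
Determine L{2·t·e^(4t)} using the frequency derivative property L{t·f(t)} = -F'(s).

L{e^(4t)} = 1/(s-4). By frequency derivative: L{t·e^(4t)} = -d/ds[1/(s-4)] = -(-1)/(s-4)² = 1/(s-4)². Then L{2·t·e^(4t)} = 2·1/(s-4)² = 2/(s-4)²

Final answer: 2/(s-4)²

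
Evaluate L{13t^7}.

L{t^n} = n!/s^(n+1). So L{13t^7} = 13·7!/s^8 = 65520/s^8

Final answer: 65520/s^8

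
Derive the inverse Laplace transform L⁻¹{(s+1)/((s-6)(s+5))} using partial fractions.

Using partial fractions, f(t) = (7e^(6t) + 4e^(-5t))/11

Final answer: (7e^(6t) + 4e^(-5t))/11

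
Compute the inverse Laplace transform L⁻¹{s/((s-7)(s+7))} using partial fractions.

Using partial fractions, f(t) = (7e^(7t) + 7e^(-7t))/14

Final answer: (7e^(7t) + 7e^(-7t))/14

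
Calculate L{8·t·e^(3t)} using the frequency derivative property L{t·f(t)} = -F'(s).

L{e^(3t)} = 1/(s-3). By frequency derivative: L{t·e^(3t)} = -d/ds[1/(s-3)] = -(-1)/(s-3)² = 1/(s-3)². Then L{8·t·e^(3t)} = 8·1/(s-3)² = 8/(s-3)²

Final answer: 8/(s-3)²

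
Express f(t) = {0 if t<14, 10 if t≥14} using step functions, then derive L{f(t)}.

f(t) = 10·u(t-14). L{u(t-14)} = e^(-14s)/s, so L{f(t)} = 10·e^(-14s)/s

Final answer: 10·e^(-14s)/s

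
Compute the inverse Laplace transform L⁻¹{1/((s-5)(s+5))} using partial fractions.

Decompose: A/(s-5) + B/(s+5). A = 1/10, B = -1/10. f(t) = (e^(5t) - e^(-5t))/10

Final answer: (e^(5t) - e^(-5t))/10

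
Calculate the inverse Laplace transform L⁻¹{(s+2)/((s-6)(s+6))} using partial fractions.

Using partial fractions, f(t) = (8e^(6t) + 4e^(-6t))/12

Final answer: (8e^(6t) + 4e^(-6t))/12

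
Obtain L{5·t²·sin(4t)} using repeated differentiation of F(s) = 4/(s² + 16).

F(s) = 4/(s² + 16). F'(s) = -8s/(s² + 16)². F''(s) = -8(16 - 3s²)/(s² + 16)³ = (24s² - 128)/(s² + 16)³. So L{t²·sin(4t)} = (-1)² F''(s) = (24s² - 128)/(s² + 16)³. Then L{5·t²·sin(4t)} = 5·(24s² - 128)/(s² + 16)³ = (120s² - 640)/(s² + 16)³

Final answer: (120s² - 640)/(s² + 16)³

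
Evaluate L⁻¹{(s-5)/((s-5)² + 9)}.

Using frequency shift: L⁻¹{(s-a)/((s-a)² + b²)} = e^(at)cos(bt). Here a=5, b=3

Final answer: e^(5t)·cos(3t)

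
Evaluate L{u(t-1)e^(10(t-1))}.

u(t-a)f(t-a) with f(t)=e^(10t). L{e^(10t)} = 1/(s-10). By time shift: e^(-s)/(s-10)

Final answer: e^(-s)/(s-10)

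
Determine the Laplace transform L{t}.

L{t^n} = n!/s^(n+1), so L{t} = 1/s^2

Final answer: 1/s^2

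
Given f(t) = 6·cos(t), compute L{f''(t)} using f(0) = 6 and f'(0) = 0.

F(s) = 6s/(s² + 1). L{f''(t)} = s²F(s) - sf(0) - f'(0) = 6s³/(s² + 1) - 6s = (6s³ - 6s(s² + 1))/(s² + 1) = -6s/(s² + 1)

Final answer: -6s/(s² + 1)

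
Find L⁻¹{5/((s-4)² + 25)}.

Form: b/((s-a)² + b²) → e^(at)sin(bt). With a=4, b=5

Final answer: e^(4t)·sin(5t)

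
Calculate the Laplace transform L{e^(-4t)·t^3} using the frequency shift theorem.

L{e^(at)·t^n} = n!/(s-a)^(n+1), so L{e^(-4t)·t^3} = 6/(s+4)^4

Final answer: 6/(s+4)^4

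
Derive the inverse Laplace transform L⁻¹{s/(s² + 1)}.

L⁻¹{s/(s² + 1)} = cos(t)

Final answer: cos(t)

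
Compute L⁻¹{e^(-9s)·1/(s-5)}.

L⁻¹{1/(s-5)} = e^(5t). By the time shift theorem, L⁻¹{e^(-as)F(s)} = u(t-a)f(t-a) with a=9, so L⁻¹{e^(-9s)·1/(s-5)} = u(t-9)·e^(5(t-9))

Final answer: u(t-9)·e^(5(t-9))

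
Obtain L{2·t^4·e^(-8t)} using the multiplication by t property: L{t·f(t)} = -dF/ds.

Using L{t^n·e^(at)} = n!/(s-a)^(n+1), L{t^4·e^(-8t)} = 24/(s+8)^5, so L{2·t^4·e^(-8t)} = 2·24/(s+8)^5 = 48/(s+8)^5

Final answer: 48/(s+8)^5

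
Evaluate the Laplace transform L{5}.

L{5} = 5 · L{1} = 5/s

Final answer: 5/s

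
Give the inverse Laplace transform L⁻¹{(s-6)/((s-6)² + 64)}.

Using frequency shift, L⁻¹{(s-6)/((s-6)² + 64)} = e^(6t)·cos(8t)

Final answer: e^(6t)·cos(8t)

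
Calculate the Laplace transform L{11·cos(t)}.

L{cos(ωt)} = s/(s² + ω²), so L{cos(t)} = s/(s² + 1). Then L{11·cos(t)} = 11·s/(s² + 1) = 11s/(s² + 1)

Final answer: 11s/(s² + 1)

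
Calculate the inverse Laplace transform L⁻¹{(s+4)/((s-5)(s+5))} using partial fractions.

Using partial fractions, f(t) = (9e^(5t) + e^(-5t))/10

Final answer: (9e^(5t) + e^(-5t))/10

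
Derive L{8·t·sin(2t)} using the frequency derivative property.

L{sin(2t)} = 2/(s² + 4). By L{t·f(t)} = -F'(s): -d/ds[2/(s² + 4)] = -(2)·(-2s)/(s² + 4)² = 4s/(s² + 4)². Then L{8·t·sin(2t)} = 8·4s/(s² + 4)² = 32s/(s² + 4)²

Final answer: 32s/(s² + 4)²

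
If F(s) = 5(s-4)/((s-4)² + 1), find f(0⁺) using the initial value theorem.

f(0⁺) = lim_{s→∞} sF(s) = lim_{s→∞} 5s(s-4)/((s-4)² + 1) = 5

Final answer: 5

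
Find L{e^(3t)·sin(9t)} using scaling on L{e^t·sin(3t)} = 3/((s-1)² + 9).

Scaling with a=3: L{e^(3t)·sin(9t)} = (1/3) · 3/((s/3-1)² + 9). Simplifying: 9/((s-3)² + 81)

Final answer: 9/((s-3)² + 81)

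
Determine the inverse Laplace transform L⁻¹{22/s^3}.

L⁻¹{n!/s^(n+1)} = t^n with n=2. So L⁻¹{2/s^3} = t^2, and L⁻¹{22/s^3} = (22/2)·t^2 = 11·t^2

Final answer: 11·t^2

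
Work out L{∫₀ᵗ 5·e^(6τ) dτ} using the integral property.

L{∫₀ᵗ f(τ)dτ} = F(s)/s with F(s) = 5/(s-6), so L{∫₀ᵗ 5·e^(6τ) dτ} = 5/(s(s-6))

Final answer: 5/(s(s-6))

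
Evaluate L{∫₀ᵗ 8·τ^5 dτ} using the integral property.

L{∫₀ᵗ f(τ)dτ} = F(s)/s with f(t) = 8t^5. F(s) = 960/s^6, so L{∫₀ᵗ 8·τ^5 dτ} = (960/s^6)/s = 960/s^7. (Check: ∫₀ᵗ 8·τ^5 dτ = 8t^6/6.)

Final answer: 960/s^7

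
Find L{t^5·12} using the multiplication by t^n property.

L{12} = 12/s. d^1/ds^1[1/s] = -1/s². d^2/ds^2[1/s] = 2/s^3. d^3/ds^3[1/s] = -6/s^4. d^4/ds^4[1/s] = 24/s^5. d^5/ds^5[1/s] = -120/s^6. So L{t^5} = (-1)^{5}·-120/s^6 = 120/s^6. Then L{t^5·12} = 12·120/s^6 = 1440/s^6

Final answer: 1440/s^6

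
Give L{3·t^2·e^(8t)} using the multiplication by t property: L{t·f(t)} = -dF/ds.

Using L{t^n·e^(at)} = n!/(s-a)^(n+1), L{t^2·e^(8t)} = 2/(s-8)^3, so L{3·t^2·e^(8t)} = 3·2/(s-8)^3 = 6/(s-8)^3

Final answer: 6/(s-8)^3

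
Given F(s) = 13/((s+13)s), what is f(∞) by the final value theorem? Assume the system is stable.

f(∞) = lim_{s→0} sF(s) = lim_{s→0} 13/(s+13) = 1

Final answer: 1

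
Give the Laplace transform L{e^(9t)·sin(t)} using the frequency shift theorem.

Frequency shift: L{e^(at)f(t)} = F(s-a). L{e^(9t)·sin(t)} = 1/((s-9)² + 1)

Final answer: 1/((s-9)² + 1)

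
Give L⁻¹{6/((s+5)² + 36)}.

Form: b/((s-a)² + b²) → e^(at)sin(bt). With a=-5, b=6

Final answer: e^(-5t)·sin(6t)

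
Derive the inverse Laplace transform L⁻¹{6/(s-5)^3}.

L⁻¹{n!/(s-a)^(n+1)} = t^n·e^(at) with n=2, a=5. So L⁻¹{2/(s-5)^3} = t^2·e^(5t), and L⁻¹{6/(s-5)^3} = (6/2)·t^2·e^(5t) = 3·t^2·e^(5t)

Final answer: 3·t^2·e^(5t)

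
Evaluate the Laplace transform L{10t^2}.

L{10t^2} = 10 · L{t^2} = 10 · 2/s^3 = 20/s^3

Final answer: 20/s^3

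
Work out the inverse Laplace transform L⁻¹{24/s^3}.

L⁻¹{n!/s^(n+1)} = t^n with n=2. So L⁻¹{2/s^3} = t^2, and L⁻¹{24/s^3} = (24/2)·t^2 = 12·t^2

Final answer: 12·t^2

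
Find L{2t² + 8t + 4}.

L{2t² + 8t + 4} = 2·2/s³ + 8/s² + 4/s = 4/s³ + 8/s² + 4/s

Final answer: 4/s³ + 8/s² + 4/s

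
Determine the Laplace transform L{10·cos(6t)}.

L{cos(ωt)} = s/(s² + ω²), so L{cos(6t)} = s/(s² + 36). Then L{10·cos(6t)} = 10·s/(s² + 36) = 10s/(s² + 36)

Final answer: 10s/(s² + 36)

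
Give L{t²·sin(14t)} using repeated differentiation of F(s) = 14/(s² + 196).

F(s) = 14/(s² + 196). F'(s) = -28s/(s² + 196)². F''(s) = -28(196 - 3s²)/(s² + 196)³ = (84s² - 5488)/(s² + 196)³. So L{t²·sin(14t)} = (-1)² F''(s) = (84s² - 5488)/(s² + 196)³

Final answer: (84s² - 5488)/(s² + 196)³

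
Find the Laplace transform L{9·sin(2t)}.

L{sin(ωt)} = ω/(s² + ω²), so L{sin(2t)} = 2/(s² + 4). Then L{9·sin(2t)} = 9·2/(s² + 4) = 18/(s² + 4)

Final answer: 18/(s² + 4)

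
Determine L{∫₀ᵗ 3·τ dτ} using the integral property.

L{∫₀ᵗ f(τ)dτ} = F(s)/s with f(t) = 3t. F(s) = 3/s^2, so L{∫₀ᵗ 3·τ dτ} = (3/s^2)/s = 3/s^3. (Check: ∫₀ᵗ 3·τ dτ = 3t^2/2.)

Final answer: 3/s^3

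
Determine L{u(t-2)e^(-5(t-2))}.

u(t-a)f(t-a) with f(t)=e^(-5t). L{e^(-5t)} = 1/(s+5). By time shift: e^(-2s)/(s+5)

Final answer: e^(-2s)/(s+5)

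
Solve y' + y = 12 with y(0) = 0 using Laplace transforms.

sY + Y = 12/s. Y = 12/(s(s+1)). Partial fractions: Y = 12/s - 12/(s+1)

Final answer: y(t) = 12(1 - e^(-t))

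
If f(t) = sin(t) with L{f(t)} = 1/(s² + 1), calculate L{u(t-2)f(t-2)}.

Time shift theorem: L{u(t-a)f(t-a)} = e^(-as)F(s). Here a=2, F(s) = 1/(s² + 1), so L{u(t-2)f(t-2)} = e^(-2s)·1/(s² + 1)

Final answer: e^(-2s)·1/(s² + 1)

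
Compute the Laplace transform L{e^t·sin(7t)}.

L{e^(at)·sin(ωt)} = ω/((s-a)² + ω²), so L{e^t·sin(7t)} = 7/((s-1)² + 49)

Final answer: 7/((s-1)² + 49)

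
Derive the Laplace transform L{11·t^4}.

L{t^n} = n!/s^(n+1), so L{t^4} = 24/s^5. Then L{11·t^4} = 11·24/s^5 = 264/s^5

Final answer: 264/s^5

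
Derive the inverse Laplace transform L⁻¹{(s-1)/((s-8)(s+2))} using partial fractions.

Using partial fractions, f(t) = (7e^(8t) + 3e^(-2t))/10

Final answer: (7e^(8t) + 3e^(-2t))/10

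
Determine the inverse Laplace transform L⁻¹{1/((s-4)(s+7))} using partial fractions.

Decompose: A/(s-4) + B/(s+7). A = 1/11, B = -1/11. f(t) = (e^(4t) - e^(-7t))/11

Final answer: (e^(4t) - e^(-7t))/11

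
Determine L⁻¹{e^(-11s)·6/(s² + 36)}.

L⁻¹{6/(s² + 36)} = sin(6t). By the time shift theorem, L⁻¹{e^(-as)F(s)} = u(t-a)f(t-a) with a=11, so L⁻¹{e^(-11s)·6/(s² + 36)} = u(t-11)·sin(6(t-11))

Final answer: u(t-11)·sin(6(t-11))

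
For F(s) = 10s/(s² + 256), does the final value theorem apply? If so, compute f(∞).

The final value theorem requires all poles of sF(s) in the left half-plane. sF(s) = 10s²/(s² + 256) has poles at s = ±16i (imaginary axis). Theorem does NOT apply (oscillatory system).

Final answer: Not applicable (oscillatory)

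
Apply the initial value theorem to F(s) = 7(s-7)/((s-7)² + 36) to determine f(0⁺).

f(0⁺) = lim_{s→∞} sF(s) = lim_{s→∞} 7s(s-7)/((s-7)² + 36) = 7

Final answer: 7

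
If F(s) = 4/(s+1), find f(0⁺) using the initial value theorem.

f(0⁺) = lim_{s→∞} s·4/(s+1) = lim_{s→∞} 4s/(s+1) = 4

Final answer: 4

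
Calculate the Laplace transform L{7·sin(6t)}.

L{sin(ωt)} = ω/(s² + ω²), so L{sin(6t)} = 6/(s² + 36). Then L{7·sin(6t)} = 7·6/(s² + 36) = 42/(s² + 36)

Final answer: 42/(s² + 36)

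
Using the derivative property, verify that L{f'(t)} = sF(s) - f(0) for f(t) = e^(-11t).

f'(t) = -11e^(-11t). Direct: L{f'(t)} = -11/(s+11). Property: s·1/(s+11) - 1 = (s - (s+11))/(s+11) = -11/(s+11). ✓

Final answer: -11/(s+11)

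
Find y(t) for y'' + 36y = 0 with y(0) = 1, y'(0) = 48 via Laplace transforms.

L{y''} + 36L{y} = 0. s²Y - s - 48 + 36Y = 0. Y(s² + 36) = s + 48. Y = (s + 48)/(s² + 36). Inverting: y(t) = cos(6t) + 8sin(6t)

Final answer: y(t) = cos(6t) + 8sin(6t)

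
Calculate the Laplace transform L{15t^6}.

L{15t^6} = 15 · L{t^6} = 15 · 720/s^7 = 10800/s^7

Final answer: 10800/s^7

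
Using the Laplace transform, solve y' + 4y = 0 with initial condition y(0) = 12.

L{y'} + 4L{y} = 0. sY - 12 + 4Y = 0. Y(s+4) = 12. Y = 12/(s+4)

Final answer: y(t) = 12e^(-4t)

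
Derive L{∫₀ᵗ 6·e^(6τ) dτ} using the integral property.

L{∫₀ᵗ f(τ)dτ} = F(s)/s with F(s) = 6/(s-6), so L{∫₀ᵗ 6·e^(6τ) dτ} = 6/(s(s-6))

Final answer: 6/(s(s-6))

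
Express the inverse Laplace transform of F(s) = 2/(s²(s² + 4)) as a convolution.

2/(s²(s² + 4)) = (1/s²)·(2/(s² + 4)) = L{t}·L{sin(2t)}. So f(t) = t*(sin(2t)) = ∫₀ᵗ τ·sin(2(t-τ)) dτ

Final answer: ∫₀ᵗ τ·sin(2(t-τ)) dτ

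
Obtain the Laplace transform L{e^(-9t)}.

L{e^(at)} = 1/(s-a), so L{e^(-9t)} = 1/(s+9)

Final answer: 1/(s+9)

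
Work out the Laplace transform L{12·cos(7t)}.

L{cos(ωt)} = s/(s² + ω²), so L{cos(7t)} = s/(s² + 49). Then L{12·cos(7t)} = 12·s/(s² + 49) = 12s/(s² + 49)

Final answer: 12s/(s² + 49)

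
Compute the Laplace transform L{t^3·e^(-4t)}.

L{t^n·e^(at)} = n!/(s-a)^(n+1), so L{t^3·e^(-4t)} = 6/(s+4)^4

Final answer: 6/(s+4)^4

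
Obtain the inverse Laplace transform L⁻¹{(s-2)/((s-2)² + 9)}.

Using frequency shift, L⁻¹{(s-2)/((s-2)² + 9)} = e^(2t)·cos(3t)

Final answer: e^(2t)·cos(3t)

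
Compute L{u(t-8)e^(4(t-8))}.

u(t-a)f(t-a) with f(t)=e^(4t). L{e^(4t)} = 1/(s-4). By time shift: e^(-8s)/(s-4)

Final answer: e^(-8s)/(s-4)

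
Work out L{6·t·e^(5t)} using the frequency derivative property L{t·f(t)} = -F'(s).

L{e^(5t)} = 1/(s-5). By frequency derivative: L{t·e^(5t)} = -d/ds[1/(s-5)] = -(-1)/(s-5)² = 1/(s-5)². Then L{6·t·e^(5t)} = 6·1/(s-5)² = 6/(s-5)²

Final answer: 6/(s-5)²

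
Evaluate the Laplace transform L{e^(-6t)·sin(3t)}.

L{e^(at)·sin(ωt)} = ω/((s-a)² + ω²), so L{e^(-6t)·sin(3t)} = 3/((s+6)² + 9)

Final answer: 3/((s+6)² + 9)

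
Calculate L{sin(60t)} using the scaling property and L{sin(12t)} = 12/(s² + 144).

Using L{f(at)} = (1/a)F(s/a) with a=5: L{sin(60t)} = (1/5) · 12/((s/5)² + 144) = (1/5) · 12·25/(s² + 3600) = 60/(s² + 3600)

Final answer: 60/(s² + 3600)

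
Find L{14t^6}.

L{t^n} = n!/s^(n+1). So L{14t^6} = 14·6!/s^7 = 10080/s^7

Final answer: 10080/s^7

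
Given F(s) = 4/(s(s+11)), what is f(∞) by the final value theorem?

f(∞) = lim_{s→0} s·4/(s(s+11)) = lim_{s→0} 4/(s+11) = 4/11 = 4/11

Final answer: 4/11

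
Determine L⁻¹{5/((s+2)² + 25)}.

Form: b/((s-a)² + b²) → e^(at)sin(bt). With a=-2, b=5

Final answer: e^(-2t)·sin(5t)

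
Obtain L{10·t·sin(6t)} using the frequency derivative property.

L{sin(6t)} = 6/(s² + 36). By L{t·f(t)} = -F'(s): -d/ds[6/(s² + 36)] = -(6)·(-2s)/(s² + 36)² = 12s/(s² + 36)². Then L{10·t·sin(6t)} = 10·12s/(s² + 36)² = 120s/(s² + 36)²

Final answer: 120s/(s² + 36)²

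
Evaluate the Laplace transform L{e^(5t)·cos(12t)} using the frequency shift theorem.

Frequency shift: L{e^(at)f(t)} = F(s-a). L{e^(5t)·cos(12t)} = (s-5)/((s-5)² + 144)

Final answer: (s-5)/((s-5)² + 144)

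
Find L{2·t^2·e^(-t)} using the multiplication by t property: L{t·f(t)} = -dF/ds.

Using L{t^n·e^(at)} = n!/(s-a)^(n+1), L{t^2·e^(-t)} = 2/(s+1)^3, so L{2·t^2·e^(-t)} = 2·2/(s+1)^3 = 4/(s+1)^3

Final answer: 4/(s+1)^3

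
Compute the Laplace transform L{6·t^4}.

L{t^n} = n!/s^(n+1), so L{t^4} = 24/s^5. Then L{6·t^4} = 6·24/s^5 = 144/s^5

Final answer: 144/s^5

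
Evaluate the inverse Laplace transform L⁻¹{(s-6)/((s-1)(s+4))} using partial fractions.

Using partial fractions, f(t) = (-5e^t + 10e^(-4t))/5

Final answer: (-5e^t + 10e^(-4t))/5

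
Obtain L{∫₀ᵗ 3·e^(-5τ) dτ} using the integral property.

L{∫₀ᵗ f(τ)dτ} = F(s)/s with F(s) = 3/(s+5), so L{∫₀ᵗ 3·e^(-5τ) dτ} = 3/(s(s+5))

Final answer: 3/(s(s+5))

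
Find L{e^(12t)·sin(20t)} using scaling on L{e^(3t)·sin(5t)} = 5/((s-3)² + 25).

Scaling with a=4: L{e^(12t)·sin(20t)} = (1/4) · 5/((s/4-3)² + 25). Simplifying: 20/((s-12)² + 400)

Final answer: 20/((s-12)² + 400)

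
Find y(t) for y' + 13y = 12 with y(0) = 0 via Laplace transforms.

sY + 13Y = 12/s. Y = 12/(s(s+13)). Partial fractions: Y = 12/13/s - 12/13/(s+13)

Final answer: y(t) = 12/13(1 - e^(-13t))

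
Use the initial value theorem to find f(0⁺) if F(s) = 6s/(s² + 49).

f(0⁺) = lim_{s→∞} s·6s/(s² + 49) = lim_{s→∞} 6s²/(s² + 49) = 6

Final answer: 6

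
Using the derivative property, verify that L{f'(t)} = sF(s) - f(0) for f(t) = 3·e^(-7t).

f'(t) = -21e^(-7t). Direct: L{f'(t)} = -21/(s+7). Property: s·3/(s+7) - 3 = (3s - 3(s+7))/(s+7) = -21/(s+7). ✓

Final answer: -21/(s+7)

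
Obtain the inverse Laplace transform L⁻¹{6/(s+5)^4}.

L⁻¹{n!/(s-a)^(n+1)} = t^n·e^(at), so L⁻¹{6/(s+5)^4} = t^3·e^(-5t)

Final answer: t^3·e^(-5t)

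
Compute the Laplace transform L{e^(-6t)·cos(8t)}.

L{e^(at)·cos(ωt)} = (s-a)/((s-a)² + ω²), so L{e^(-6t)·cos(8t)} = (s+6)/((s+6)² + 64)

Final answer: (s+6)/((s+6)² + 64)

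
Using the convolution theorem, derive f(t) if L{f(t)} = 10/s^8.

10/s^8 = (10/s)·(1/s^7) = L{10}·L{t^6/720}. By convolution, f(t) = 10*t^6/720 = ∫₀ᵗ 10·τ^6/720 dτ = 10·t^7/5040

Final answer: 10·t^7/5040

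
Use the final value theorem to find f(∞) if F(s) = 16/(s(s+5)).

f(∞) = lim_{s→0} s·16/(s(s+5)) = lim_{s→0} 16/(s+5) = 16/5 = 16/5

Final answer: 16/5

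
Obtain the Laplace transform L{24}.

L{24} = 24 · L{1} = 24/s

Final answer: 24/s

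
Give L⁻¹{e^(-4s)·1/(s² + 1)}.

L⁻¹{1/(s² + 1)} = sin(t). By the time shift theorem, L⁻¹{e^(-as)F(s)} = u(t-a)f(t-a) with a=4, so L⁻¹{e^(-4s)·1/(s² + 1)} = u(t-4)·sin((t-4))

Final answer: u(t-4)·sin((t-4))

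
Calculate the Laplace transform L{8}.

L{8} = 8 · L{1} = 8/s

Final answer: 8/s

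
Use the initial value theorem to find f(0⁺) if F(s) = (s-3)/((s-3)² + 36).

f(0⁺) = lim_{s→∞} sF(s) = lim_{s→∞} s(s-3)/((s-3)² + 36) = 1

Final answer: 1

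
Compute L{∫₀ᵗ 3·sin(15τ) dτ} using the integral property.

L{∫₀ᵗ f(τ)dτ} = F(s)/s with F(s) = 45/(s² + 225), so the result is (45/(s² + 225))/s = 45/(s(s² + 225))

Final answer: 45/(s(s² + 225))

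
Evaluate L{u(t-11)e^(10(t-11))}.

u(t-a)f(t-a) with f(t)=e^(10t). L{e^(10t)} = 1/(s-10). By time shift: e^(-11s)/(s-10)

Final answer: e^(-11s)/(s-10)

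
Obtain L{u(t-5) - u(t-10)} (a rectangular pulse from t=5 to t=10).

L{u(t-a)} = e^(-as)/s. L{u(t-5) - u(t-10)} = (e^(-5s) - e^(-10s))/s

Final answer: (e^(-5s) - e^(-10s))/s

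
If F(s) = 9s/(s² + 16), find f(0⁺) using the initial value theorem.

f(0⁺) = lim_{s→∞} s·9s/(s² + 16) = lim_{s→∞} 9s²/(s² + 16) = 9

Final answer: 9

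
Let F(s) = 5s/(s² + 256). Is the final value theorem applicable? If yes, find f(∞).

The final value theorem requires all poles of sF(s) in the left half-plane. sF(s) = 5s²/(s² + 256) has poles at s = ±16i (imaginary axis). Theorem does NOT apply (oscillatory system).

Final answer: Not applicable (oscillatory)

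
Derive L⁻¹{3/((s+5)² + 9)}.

Form: b/((s-a)² + b²) → e^(at)sin(bt). With a=-5, b=3

Final answer: e^(-5t)·sin(3t)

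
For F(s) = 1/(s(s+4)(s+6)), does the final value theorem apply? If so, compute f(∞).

Poles of sF(s) = 1/((s+4)(s+6)) are at s = -4 and s = -6, both in the left half-plane. Theorem applies. f(∞) = lim_{s→0} sF(s) = 1/(4·6) = 1/24

Final answer: 1/24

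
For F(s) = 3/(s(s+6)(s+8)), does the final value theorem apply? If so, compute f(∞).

Poles of sF(s) = 3/((s+6)(s+8)) are at s = -6 and s = -8, both in the left half-plane. Theorem applies. f(∞) = lim_{s→0} sF(s) = 3/(6·8) = 1/16

Final answer: 1/16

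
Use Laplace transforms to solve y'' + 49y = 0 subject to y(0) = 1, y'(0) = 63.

L{y''} + 49L{y} = 0. s²Y - s - 63 + 49Y = 0. Y(s² + 49) = s + 63. Y = (s + 63)/(s² + 49). Inverting: y(t) = cos(7t) + 9sin(7t)

Final answer: y(t) = cos(7t) + 9sin(7t)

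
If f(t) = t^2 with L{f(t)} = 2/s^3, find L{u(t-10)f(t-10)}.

Time shift theorem: L{u(t-a)f(t-a)} = e^(-as)F(s). Here a=10, F(s) = 2/s^3, so L{u(t-10)f(t-10)} = e^(-10s)·2/s^3

Final answer: e^(-10s)·2/s^3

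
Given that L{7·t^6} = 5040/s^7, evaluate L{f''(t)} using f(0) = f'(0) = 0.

L{f''(t)} = s²F(s) - sf(0) - f'(0) = s²·5040/s^7 - 0 - 0 = 5040/s^5

Final answer: 5040/s^5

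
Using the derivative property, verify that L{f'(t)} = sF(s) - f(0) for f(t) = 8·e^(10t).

f'(t) = 80e^(10t). Direct: L{f'(t)} = 80/(s-10). Property: s·8/(s-10) - 8 = (8s - 8(s-10))/(s-10) = 80/(s-10). ✓

Final answer: 80/(s-10)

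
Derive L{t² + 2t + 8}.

L{t² + 2t + 8} = 2/s³ + 2/s² + 8/s = 2/s³ + 2/s² + 8/s

Final answer: 2/s³ + 2/s² + 8/s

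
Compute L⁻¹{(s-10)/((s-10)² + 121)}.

Using frequency shift: L⁻¹{(s-a)/((s-a)² + b²)} = e^(at)cos(bt). Here a=10, b=11

Final answer: e^(10t)·cos(11t)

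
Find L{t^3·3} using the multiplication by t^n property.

L{3} = 3/s. d^1/ds^1[1/s] = -1/s². d^2/ds^2[1/s] = 2/s^3. d^3/ds^3[1/s] = -6/s^4. So L{t^3} = (-1)^{3}·-6/s^4 = 6/s^4. Then L{t^3·3} = 3·6/s^4 = 18/s^4

Final answer: 18/s^4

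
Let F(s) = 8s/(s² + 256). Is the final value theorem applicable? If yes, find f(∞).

The final value theorem requires all poles of sF(s) in the left half-plane. sF(s) = 8s²/(s² + 256) has poles at s = ±16i (imaginary axis). Theorem does NOT apply (oscillatory system).

Final answer: Not applicable (oscillatory)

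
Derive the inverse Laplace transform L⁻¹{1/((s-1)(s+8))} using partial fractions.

Decompose: A/(s-1) + B/(s+8). A = 1/9, B = -1/9. f(t) = (e^t - e^(-8t))/9

Final answer: (e^t - e^(-8t))/9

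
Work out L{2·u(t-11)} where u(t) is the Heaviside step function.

L{u(t-a)} = e^(-as)/s. Here a=11, so L{u(t-11)} = e^(-11s)/s, and L{2·u(t-11)} = 2·e^(-11s)/s

Final answer: 2·e^(-11s)/s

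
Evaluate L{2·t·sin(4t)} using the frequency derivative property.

L{sin(4t)} = 4/(s² + 16). By L{t·f(t)} = -F'(s): -d/ds[4/(s² + 16)] = -(4)·(-2s)/(s² + 16)² = 8s/(s² + 16)². Then L{2·t·sin(4t)} = 2·8s/(s² + 16)² = 16s/(s² + 16)²

Final answer: 16s/(s² + 16)²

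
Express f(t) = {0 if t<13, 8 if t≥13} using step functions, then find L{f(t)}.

f(t) = 8·u(t-13). L{u(t-13)} = e^(-13s)/s, so L{f(t)} = 8·e^(-13s)/s

Final answer: 8·e^(-13s)/s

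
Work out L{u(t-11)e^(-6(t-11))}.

u(t-a)f(t-a) with f(t)=e^(-6t). L{e^(-6t)} = 1/(s+6). By time shift: e^(-11s)/(s+6)

Final answer: e^(-11s)/(s+6)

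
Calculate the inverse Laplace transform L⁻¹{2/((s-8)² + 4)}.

Using frequency shift, L⁻¹{2/((s-8)² + 4)} = e^(8t)·sin(2t)

Final answer: e^(8t)·sin(2t)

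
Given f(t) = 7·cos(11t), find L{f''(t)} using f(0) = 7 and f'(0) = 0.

F(s) = 7s/(s² + 121). L{f''(t)} = s²F(s) - sf(0) - f'(0) = 7s³/(s² + 121) - 7s = (7s³ - 7s(s² + 121))/(s² + 121) = -847s/(s² + 121)

Final answer: -847s/(s² + 121)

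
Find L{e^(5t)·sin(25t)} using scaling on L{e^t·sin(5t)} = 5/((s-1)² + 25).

Scaling with a=5: L{e^(5t)·sin(25t)} = (1/5) · 5/((s/5-1)² + 25). Simplifying: 25/((s-5)² + 625)

Final answer: 25/((s-5)² + 625)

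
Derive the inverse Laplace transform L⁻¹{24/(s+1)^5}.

L⁻¹{n!/(s-a)^(n+1)} = t^n·e^(at), so L⁻¹{24/(s+1)^5} = t^4·e^(-t)

Final answer: t^4·e^(-t)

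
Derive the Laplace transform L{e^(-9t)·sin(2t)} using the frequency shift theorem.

Frequency shift: L{e^(at)f(t)} = F(s-a). L{e^(-9t)·sin(2t)} = 2/((s+9)² + 4)

Final answer: 2/((s+9)² + 4)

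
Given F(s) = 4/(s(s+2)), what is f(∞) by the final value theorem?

f(∞) = lim_{s→0} s·4/(s(s+2)) = lim_{s→0} 4/(s+2) = 4/2 = 2

Final answer: 2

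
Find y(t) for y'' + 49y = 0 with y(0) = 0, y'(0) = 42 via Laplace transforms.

L{y''} + 49L{y} = 0. s²Y - 0 - 42 + 49Y = 0. Y(s² + 49) = 42. Y = (42)/(s² + 49). Inverting: y(t) = 6sin(7t)

Final answer: y(t) = 6sin(7t)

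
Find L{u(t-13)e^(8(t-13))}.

u(t-a)f(t-a) with f(t)=e^(8t). L{e^(8t)} = 1/(s-8). By time shift: e^(-13s)/(s-8)

Final answer: e^(-13s)/(s-8)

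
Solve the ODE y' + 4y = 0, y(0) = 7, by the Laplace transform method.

L{y'} + 4L{y} = 0. sY - 7 + 4Y = 0. Y(s+4) = 7. Y = 7/(s+4)

Final answer: y(t) = 7e^(-4t)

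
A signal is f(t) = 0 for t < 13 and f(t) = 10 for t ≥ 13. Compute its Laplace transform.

f(t) = 10·u(t-13). L{u(t-13)} = e^(-13s)/s, so L{f(t)} = 10·e^(-13s)/s

Final answer: 10·e^(-13s)/s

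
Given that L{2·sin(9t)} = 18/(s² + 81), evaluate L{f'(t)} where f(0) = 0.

L{f'(t)} = s·F(s) - f(0) = s·18/(s² + 81) - 0 = 18s/(s² + 81)

Final answer: 18s/(s² + 81)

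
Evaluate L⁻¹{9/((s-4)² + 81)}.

Form: b/((s-a)² + b²) → e^(at)sin(bt). With a=4, b=9

Final answer: e^(4t)·sin(9t)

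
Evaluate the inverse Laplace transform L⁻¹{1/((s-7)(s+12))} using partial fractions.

Decompose: A/(s-7) + B/(s+12). A = 1/19, B = -1/19. f(t) = (e^(7t) - e^(-12t))/19

Final answer: (e^(7t) - e^(-12t))/19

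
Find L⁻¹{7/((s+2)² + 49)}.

Form: b/((s-a)² + b²) → e^(at)sin(bt). With a=-2, b=7

Final answer: e^(-2t)·sin(7t)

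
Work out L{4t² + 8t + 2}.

L{4t² + 8t + 2} = 4·2/s³ + 8/s² + 2/s = 8/s³ + 8/s² + 2/s

Final answer: 8/s³ + 8/s² + 2/s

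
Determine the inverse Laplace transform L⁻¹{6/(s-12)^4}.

L⁻¹{n!/(s-a)^(n+1)} = t^n·e^(at), so L⁻¹{6/(s-12)^4} = t^3·e^(12t)

Final answer: t^3·e^(12t)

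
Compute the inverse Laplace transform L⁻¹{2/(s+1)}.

L⁻¹{1/(s-a)} = e^(at), so L⁻¹{1/(s+1)} = e^(-t), and L⁻¹{2/(s+1)} = 2·e^(-t)

Final answer: 2·e^(-t)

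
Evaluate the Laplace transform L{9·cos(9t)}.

L{cos(ωt)} = s/(s² + ω²), so L{cos(9t)} = s/(s² + 81). Then L{9·cos(9t)} = 9·s/(s² + 81) = 9s/(s² + 81)

Final answer: 9s/(s² + 81)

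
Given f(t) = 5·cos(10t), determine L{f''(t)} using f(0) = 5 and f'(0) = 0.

F(s) = 5s/(s² + 100). L{f''(t)} = s²F(s) - sf(0) - f'(0) = 5s³/(s² + 100) - 5s = (5s³ - 5s(s² + 100))/(s² + 100) = -500s/(s² + 100)

Final answer: -500s/(s² + 100)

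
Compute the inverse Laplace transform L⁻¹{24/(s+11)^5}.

L⁻¹{n!/(s-a)^(n+1)} = t^n·e^(at), so L⁻¹{24/(s+11)^5} = t^4·e^(-11t)

Final answer: t^4·e^(-11t)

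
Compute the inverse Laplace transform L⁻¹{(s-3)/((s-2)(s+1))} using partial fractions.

Using partial fractions, f(t) = (-e^(2t) + 4e^(-t))/3

Final answer: (-e^(2t) + 4e^(-t))/3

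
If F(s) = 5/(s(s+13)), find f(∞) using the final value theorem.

f(∞) = lim_{s→0} s·5/(s(s+13)) = lim_{s→0} 5/(s+13) = 5/13 = 5/13

Final answer: 5/13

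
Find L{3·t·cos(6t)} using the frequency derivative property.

L{cos(6t)} = s/(s² + 36). Derivative: d/ds[s/(s² + 36)] = [(s² + 36) - s·2s]/(s² + 36)² = (36 - s²)/(s² + 36)². So L{t·cos(6t)} = -F'(s) = (s² - 36)/(s² + 36)². Then L{3·t·cos(6t)} = 3·(s² - 36)/(s² + 36)²

Final answer: 3·(s² - 36)/(s² + 36)²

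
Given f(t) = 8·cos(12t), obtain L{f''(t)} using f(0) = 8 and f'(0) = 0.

F(s) = 8s/(s² + 144). L{f''(t)} = s²F(s) - sf(0) - f'(0) = 8s³/(s² + 144) - 8s = (8s³ - 8s(s² + 144))/(s² + 144) = -1152s/(s² + 144)

Final answer: -1152s/(s² + 144)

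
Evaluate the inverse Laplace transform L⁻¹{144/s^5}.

L⁻¹{n!/s^(n+1)} = t^n with n=4. So L⁻¹{24/s^5} = t^4, and L⁻¹{144/s^5} = (144/24)·t^4 = 6·t^4

Final answer: 6·t^4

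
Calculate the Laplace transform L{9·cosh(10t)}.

L{cosh(ωt)} = s/(s² - ω²), so L{cosh(10t)} = s/(s² - 100). Then L{9·cosh(10t)} = 9·s/(s² - 100) = 9s/(s² - 100)

Final answer: 9s/(s² - 100)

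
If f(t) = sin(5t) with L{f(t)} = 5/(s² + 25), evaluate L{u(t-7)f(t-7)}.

Time shift theorem: L{u(t-a)f(t-a)} = e^(-as)F(s). Here a=7, F(s) = 5/(s² + 25), so L{u(t-7)f(t-7)} = e^(-7s)·5/(s² + 25)

Final answer: e^(-7s)·5/(s² + 25)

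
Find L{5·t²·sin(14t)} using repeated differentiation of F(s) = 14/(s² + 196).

F(s) = 14/(s² + 196). F'(s) = -28s/(s² + 196)². F''(s) = -28(196 - 3s²)/(s² + 196)³ = (84s² - 5488)/(s² + 196)³. So L{t²·sin(14t)} = (-1)² F''(s) = (84s² - 5488)/(s² + 196)³. Then L{5·t²·sin(14t)} = 5·(84s² - 5488)/(s² + 196)³ = (420s² - 27440)/(s² + 196)³

Final answer: (420s² - 27440)/(s² + 196)³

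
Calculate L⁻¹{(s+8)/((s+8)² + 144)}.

Using frequency shift: L⁻¹{(s-a)/((s-a)² + b²)} = e^(at)cos(bt). Here a=-8, b=12

Final answer: e^(-8t)·cos(12t)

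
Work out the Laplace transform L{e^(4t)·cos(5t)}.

L{e^(at)·cos(ωt)} = (s-a)/((s-a)² + ω²), so L{e^(4t)·cos(5t)} = (s-4)/((s-4)² + 25)

Final answer: (s-4)/((s-4)² + 25)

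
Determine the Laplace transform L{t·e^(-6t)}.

L{t^n·e^(at)} = n!/(s-a)^(n+1), so L{t·e^(-6t)} = 1/(s+6)^2

Final answer: 1/(s+6)^2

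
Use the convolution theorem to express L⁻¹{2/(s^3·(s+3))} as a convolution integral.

2/(s^3·(s+3)) = (2/s^3)·(1/(s+3)) = L{t^2}·L{e^(-3t)}. So f(t) = t^2*e^(-3t) = ∫₀ᵗ τ^2·e^(-3(t-τ)) dτ

Final answer: ∫₀ᵗ τ^2·e^(-3(t-τ)) dτ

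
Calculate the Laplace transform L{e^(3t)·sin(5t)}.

L{e^(at)·sin(ωt)} = ω/((s-a)² + ω²), so L{e^(3t)·sin(5t)} = 5/((s-3)² + 25)

Final answer: 5/((s-3)² + 25)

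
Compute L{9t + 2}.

L{9t + 2} = 9·L{t} + 2·L{1} = 9/s² + 2/s

Final answer: 9/s² + 2/s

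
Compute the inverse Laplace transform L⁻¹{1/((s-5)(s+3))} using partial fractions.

Decompose: A/(s-5) + B/(s+3). A = 1/8, B = -1/8. f(t) = (e^(5t) - e^(-3t))/8

Final answer: (e^(5t) - e^(-3t))/8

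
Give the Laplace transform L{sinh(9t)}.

L{sinh(ωt)} = ω/(s² - ω²), so L{sinh(9t)} = 9/(s² - 81)

Final answer: 9/(s² - 81)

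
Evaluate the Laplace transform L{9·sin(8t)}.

L{sin(ωt)} = ω/(s² + ω²), so L{sin(8t)} = 8/(s² + 64). Then L{9·sin(8t)} = 9·8/(s² + 64) = 72/(s² + 64)

Final answer: 72/(s² + 64)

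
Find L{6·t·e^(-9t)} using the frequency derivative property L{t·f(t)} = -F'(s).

L{e^(-9t)} = 1/(s+9). By frequency derivative: L{t·e^(-9t)} = -d/ds[1/(s+9)] = -(-1)/(s+9)² = 1/(s+9)². Then L{6·t·e^(-9t)} = 6·1/(s+9)² = 6/(s+9)²

Final answer: 6/(s+9)²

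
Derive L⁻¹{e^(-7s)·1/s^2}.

L⁻¹{1/s^2} = t. By the time shift theorem, L⁻¹{e^(-as)F(s)} = u(t-a)f(t-a) with a=7, so L⁻¹{e^(-7s)·1/s^2} = u(t-7)·(t-7)

Final answer: u(t-7)·(t-7)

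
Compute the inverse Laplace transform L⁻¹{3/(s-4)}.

L⁻¹{1/(s-a)} = e^(at), so L⁻¹{1/(s-4)} = e^(4t), and L⁻¹{3/(s-4)} = 3·e^(4t)

Final answer: 3·e^(4t)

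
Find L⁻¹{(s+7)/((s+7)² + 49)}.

Using frequency shift: L⁻¹{(s-a)/((s-a)² + b²)} = e^(at)cos(bt). Here a=-7, b=7

Final answer: e^(-7t)·cos(7t)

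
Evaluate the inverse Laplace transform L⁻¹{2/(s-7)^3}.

L⁻¹{n!/(s-a)^(n+1)} = t^n·e^(at), so L⁻¹{2/(s-7)^3} = t^2·e^(7t)

Final answer: t^2·e^(7t)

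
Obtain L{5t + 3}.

L{5t + 3} = 5·L{t} + 3·L{1} = 5/s² + 3/s

Final answer: 5/s² + 3/s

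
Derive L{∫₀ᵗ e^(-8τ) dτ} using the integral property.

L{∫₀ᵗ f(τ)dτ} = F(s)/s with F(s) = 1/(s+8), so L{∫₀ᵗ e^(-8τ) dτ} = 1/(s(s+8))

Final answer: 1/(s(s+8))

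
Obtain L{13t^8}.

L{t^n} = n!/s^(n+1). So L{13t^8} = 13·8!/s^9 = 524160/s^9

Final answer: 524160/s^9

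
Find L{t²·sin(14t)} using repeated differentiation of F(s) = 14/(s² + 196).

F(s) = 14/(s² + 196). F'(s) = -28s/(s² + 196)². F''(s) = -28(196 - 3s²)/(s² + 196)³ = (84s² - 5488)/(s² + 196)³. So L{t²·sin(14t)} = (-1)² F''(s) = (84s² - 5488)/(s² + 196)³

Final answer: (84s² - 5488)/(s² + 196)³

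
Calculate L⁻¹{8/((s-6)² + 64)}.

Form: b/((s-a)² + b²) → e^(at)sin(bt). With a=6, b=8

Final answer: e^(6t)·sin(8t)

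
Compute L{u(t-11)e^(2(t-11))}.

u(t-a)f(t-a) with f(t)=e^(2t). L{e^(2t)} = 1/(s-2). By time shift: e^(-11s)/(s-2)

Final answer: e^(-11s)/(s-2)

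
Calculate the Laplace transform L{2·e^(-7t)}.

L{e^(at)} = 1/(s-a), so L{e^(-7t)} = 1/(s+7). Then L{2·e^(-7t)} = 2/(s+7)

Final answer: 2/(s+7)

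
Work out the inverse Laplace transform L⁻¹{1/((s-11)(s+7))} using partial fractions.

Decompose: A/(s-11) + B/(s+7). A = 1/18, B = -1/18. f(t) = (e^(11t) - e^(-7t))/18

Final answer: (e^(11t) - e^(-7t))/18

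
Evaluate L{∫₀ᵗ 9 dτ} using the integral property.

L{∫₀ᵗ f(τ)dτ} = F(s)/s with f(t) = 9. F(s) = 9/s, so L{∫₀ᵗ 9 dτ} = (9/s)/s = 9/s². (Check: ∫₀ᵗ 9 dτ = 9t.)

Final answer: 9/s²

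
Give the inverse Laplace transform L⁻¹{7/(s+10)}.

L⁻¹{1/(s-a)} = e^(at), so L⁻¹{1/(s+10)} = e^(-10t), and L⁻¹{7/(s+10)} = 7·e^(-10t)

Final answer: 7·e^(-10t)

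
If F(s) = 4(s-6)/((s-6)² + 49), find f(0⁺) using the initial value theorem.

f(0⁺) = lim_{s→∞} sF(s) = lim_{s→∞} 4s(s-6)/((s-6)² + 49) = 4

Final answer: 4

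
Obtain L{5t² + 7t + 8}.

L{5t² + 7t + 8} = 5·2/s³ + 7/s² + 8/s = 10/s³ + 7/s² + 8/s

Final answer: 10/s³ + 7/s² + 8/s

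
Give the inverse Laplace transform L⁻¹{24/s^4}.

L⁻¹{n!/s^(n+1)} = t^n with n=3. So L⁻¹{6/s^4} = t^3, and L⁻¹{24/s^4} = (24/6)·t^3 = 4·t^3

Final answer: 4·t^3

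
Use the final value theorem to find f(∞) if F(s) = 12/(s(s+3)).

f(∞) = lim_{s→0} s·12/(s(s+3)) = lim_{s→0} 12/(s+3) = 12/3 = 4

Final answer: 4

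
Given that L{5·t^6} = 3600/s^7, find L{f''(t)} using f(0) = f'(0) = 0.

L{f''(t)} = s²F(s) - sf(0) - f'(0) = s²·3600/s^7 - 0 - 0 = 3600/s^5

Final answer: 3600/s^5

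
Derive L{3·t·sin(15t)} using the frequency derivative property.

L{sin(15t)} = 15/(s² + 225). By L{t·f(t)} = -F'(s): -d/ds[15/(s² + 225)] = -(15)·(-2s)/(s² + 225)² = 30s/(s² + 225)². Then L{3·t·sin(15t)} = 3·30s/(s² + 225)² = 90s/(s² + 225)²

Final answer: 90s/(s² + 225)²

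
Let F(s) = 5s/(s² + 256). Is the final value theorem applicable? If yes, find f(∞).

The final value theorem requires all poles of sF(s) in the left half-plane. sF(s) = 5s²/(s² + 256) has poles at s = ±16i (imaginary axis). Theorem does NOT apply (oscillatory system).

Final answer: Not applicable (oscillatory)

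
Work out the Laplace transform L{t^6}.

L{t^n} = n!/s^(n+1), so L{t^6} = 720/s^7

Final answer: 720/s^7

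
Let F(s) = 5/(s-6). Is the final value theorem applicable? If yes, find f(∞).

sF(s) = 5s/(s-6) has a pole at s = 6 in the right half-plane. Theorem does NOT apply (unstable system; f(t) = 5·e^(6t) grows without bound).

Final answer: Not applicable (unstable)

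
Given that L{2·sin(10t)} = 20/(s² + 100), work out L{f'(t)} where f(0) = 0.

L{f'(t)} = s·F(s) - f(0) = s·20/(s² + 100) - 0 = 20s/(s² + 100)

Final answer: 20s/(s² + 100)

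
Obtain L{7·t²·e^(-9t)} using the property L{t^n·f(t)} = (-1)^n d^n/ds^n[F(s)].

L{e^(-9t)} = 1/(s+9). d/ds[1/(s+9)] = -1/(s+9)². d²/ds²[1/(s+9)] = 2/(s+9)³. So L{t²·e^(-9t)} = (-1)² · 2/(s+9)³ = 2/(s+9)³. Then L{7·t²·e^(-9t)} = 7·2/(s+9)³ = 14/(s+9)³

Final answer: 14/(s+9)³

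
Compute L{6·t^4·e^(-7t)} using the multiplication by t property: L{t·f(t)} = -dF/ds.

Using L{t^n·e^(at)} = n!/(s-a)^(n+1), L{t^4·e^(-7t)} = 24/(s+7)^5, so L{6·t^4·e^(-7t)} = 6·24/(s+7)^5 = 144/(s+7)^5

Final answer: 144/(s+7)^5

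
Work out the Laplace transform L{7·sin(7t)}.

L{sin(ωt)} = ω/(s² + ω²), so L{sin(7t)} = 7/(s² + 49). Then L{7·sin(7t)} = 7·7/(s² + 49) = 49/(s² + 49)

Final answer: 49/(s² + 49)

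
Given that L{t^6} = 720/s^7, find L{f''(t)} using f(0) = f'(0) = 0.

L{f''(t)} = s²F(s) - sf(0) - f'(0) = s²·720/s^7 - 0 - 0 = 720/s^5

Final answer: 720/s^5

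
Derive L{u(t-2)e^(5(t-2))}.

u(t-a)f(t-a) with f(t)=e^(5t). L{e^(5t)} = 1/(s-5). By time shift: e^(-2s)/(s-5)

Final answer: e^(-2s)/(s-5)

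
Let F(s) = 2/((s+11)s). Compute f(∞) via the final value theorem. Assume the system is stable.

f(∞) = lim_{s→0} sF(s) = lim_{s→0} 2/(s+11) = 2/11

Final answer: 2/11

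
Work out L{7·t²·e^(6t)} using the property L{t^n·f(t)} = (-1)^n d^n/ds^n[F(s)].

L{e^(6t)} = 1/(s-6). d/ds[1/(s-6)] = -1/(s-6)². d²/ds²[1/(s-6)] = 2/(s-6)³. So L{t²·e^(6t)} = (-1)² · 2/(s-6)³ = 2/(s-6)³. Then L{7·t²·e^(6t)} = 7·2/(s-6)³ = 14/(s-6)³

Final answer: 14/(s-6)³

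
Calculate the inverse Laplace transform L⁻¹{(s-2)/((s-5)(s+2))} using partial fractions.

Using partial fractions, f(t) = (3e^(5t) + 4e^(-2t))/7

Final answer: (3e^(5t) + 4e^(-2t))/7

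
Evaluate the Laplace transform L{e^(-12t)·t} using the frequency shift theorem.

L{e^(at)·t^n} = n!/(s-a)^(n+1), so L{e^(-12t)·t} = 1/(s+12)^2

Final answer: 1/(s+12)^2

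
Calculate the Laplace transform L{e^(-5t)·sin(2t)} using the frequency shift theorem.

Frequency shift: L{e^(at)f(t)} = F(s-a). L{e^(-5t)·sin(2t)} = 2/((s+5)² + 4)

Final answer: 2/((s+5)² + 4)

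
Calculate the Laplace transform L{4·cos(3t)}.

L{cos(ωt)} = s/(s² + ω²), so L{cos(3t)} = s/(s² + 9). Then L{4·cos(3t)} = 4·s/(s² + 9) = 4s/(s² + 9)

Final answer: 4s/(s² + 9)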